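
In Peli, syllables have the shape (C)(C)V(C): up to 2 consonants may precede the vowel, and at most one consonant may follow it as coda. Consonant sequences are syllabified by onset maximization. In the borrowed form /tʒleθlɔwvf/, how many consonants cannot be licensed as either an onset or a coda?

The consonants /t/, /v/, /f/ cannot be parsed into a legal (C)(C)V(C) syllable (at most one coda consonant is licensed; onsets may contain at most 2 consonants).

3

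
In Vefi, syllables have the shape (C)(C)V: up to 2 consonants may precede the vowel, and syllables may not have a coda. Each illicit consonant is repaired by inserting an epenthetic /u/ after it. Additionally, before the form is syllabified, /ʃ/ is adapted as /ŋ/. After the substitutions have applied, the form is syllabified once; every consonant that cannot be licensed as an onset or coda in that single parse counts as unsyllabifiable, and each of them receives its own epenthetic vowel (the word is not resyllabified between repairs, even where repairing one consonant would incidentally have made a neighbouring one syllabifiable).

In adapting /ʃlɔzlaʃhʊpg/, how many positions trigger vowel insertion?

After substitution the input is /ŋlɔzlaŋhʊpg/.
The unsyllabifiable consonants are /p/, /g/; each receives one epenthetic vowel.

2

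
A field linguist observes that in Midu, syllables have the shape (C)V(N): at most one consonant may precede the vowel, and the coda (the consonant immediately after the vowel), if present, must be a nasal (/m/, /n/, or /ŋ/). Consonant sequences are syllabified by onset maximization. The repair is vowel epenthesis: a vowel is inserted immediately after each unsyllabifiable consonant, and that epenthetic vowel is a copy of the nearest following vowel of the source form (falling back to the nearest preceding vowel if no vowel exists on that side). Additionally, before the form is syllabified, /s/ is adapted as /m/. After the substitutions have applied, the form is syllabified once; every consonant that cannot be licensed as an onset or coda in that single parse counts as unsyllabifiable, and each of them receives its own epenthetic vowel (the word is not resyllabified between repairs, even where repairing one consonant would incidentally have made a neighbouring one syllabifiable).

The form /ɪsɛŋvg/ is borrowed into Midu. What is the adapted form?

ɪmɛŋvɛgɛ

Substitution: /s/ → /m/, giving /ɪmɛŋvg/.
The consonants /v/, /g/ cannot be parsed into a legal (C)V(N) syllable (only a nasal (/m/, /n/, or /ŋ/) is licensed in coda position; onsets are limited to one consonant).
Each unlicensed consonant becomes the onset of a new syllable: /v/ → /vɛ/, /g/ → /gɛ/.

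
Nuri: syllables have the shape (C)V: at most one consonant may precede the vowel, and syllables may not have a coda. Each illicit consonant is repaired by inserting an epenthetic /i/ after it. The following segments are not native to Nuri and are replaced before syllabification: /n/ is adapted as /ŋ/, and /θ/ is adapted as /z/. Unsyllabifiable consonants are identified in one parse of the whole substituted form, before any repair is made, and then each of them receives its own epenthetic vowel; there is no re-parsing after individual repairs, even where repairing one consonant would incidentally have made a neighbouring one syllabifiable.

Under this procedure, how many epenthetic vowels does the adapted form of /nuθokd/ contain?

2

After substitution the input is /ŋuzokd/.
The unsyllabifiable consonants are /k/, /d/; each receives one epenthetic vowel.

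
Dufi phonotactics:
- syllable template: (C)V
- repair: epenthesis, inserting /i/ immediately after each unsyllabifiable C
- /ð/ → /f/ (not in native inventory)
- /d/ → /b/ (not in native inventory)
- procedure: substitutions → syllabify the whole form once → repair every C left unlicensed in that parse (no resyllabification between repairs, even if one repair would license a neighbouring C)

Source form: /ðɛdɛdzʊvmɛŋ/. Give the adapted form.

Substitution: /ð/ → /f/, /d/ → /b/, giving /fɛbɛbzʊvmɛŋ/.
Under (C)V, the unsyllabifiable consonants are /b/, /v/, /ŋ/ (no codas are permitted; onsets are limited to one consonant).
Each unlicensed consonant becomes the onset of a new syllable: /b/ → /bi/, /v/ → /vi/, /ŋ/ → /ŋi/.

fɛbɛbizʊvimɛŋi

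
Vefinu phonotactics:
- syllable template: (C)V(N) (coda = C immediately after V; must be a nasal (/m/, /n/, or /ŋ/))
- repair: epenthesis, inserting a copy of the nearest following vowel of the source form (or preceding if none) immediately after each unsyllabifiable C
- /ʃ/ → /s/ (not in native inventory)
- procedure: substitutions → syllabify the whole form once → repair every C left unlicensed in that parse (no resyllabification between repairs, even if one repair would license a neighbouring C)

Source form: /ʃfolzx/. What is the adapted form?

Substitution: /ʃ/ → /s/, giving /sfolzx/.
Syllabifying with onset maximization leaves /s/, /l/, /z/, /x/ stranded (only a nasal (/m/, /n/, or /ŋ/) is licensed in coda position; onsets are limited to one consonant).
Epenthesis after each stranded consonant: /s/ → /so/, /l/ → /lo/, /z/ → /zo/, /x/ → /xo/.

sofolozoxo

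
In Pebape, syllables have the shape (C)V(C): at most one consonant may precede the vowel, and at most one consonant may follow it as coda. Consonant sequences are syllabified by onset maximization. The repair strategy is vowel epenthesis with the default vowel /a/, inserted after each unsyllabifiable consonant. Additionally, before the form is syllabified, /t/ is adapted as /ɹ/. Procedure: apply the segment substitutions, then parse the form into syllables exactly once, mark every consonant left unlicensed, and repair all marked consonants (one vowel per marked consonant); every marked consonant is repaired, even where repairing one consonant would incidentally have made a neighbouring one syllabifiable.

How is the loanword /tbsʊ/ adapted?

Substitution: /t/ → /ɹ/, giving /ɹbsʊ/.
Under (C)V(C), the unsyllabifiable consonants are /ɹ/, /b/ (at most one coda consonant is licensed; onsets are limited to one consonant).
Epenthesis after each stranded consonant: /ɹ/ → /ɹa/, /b/ → /ba/.

ɹabasʊ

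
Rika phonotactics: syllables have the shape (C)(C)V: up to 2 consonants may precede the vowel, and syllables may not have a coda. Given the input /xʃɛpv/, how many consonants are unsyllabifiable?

The consonants /p/, /v/ cannot be parsed into a legal (C)(C)V syllable (no codas are permitted; onsets may contain at most 2 consonants).

2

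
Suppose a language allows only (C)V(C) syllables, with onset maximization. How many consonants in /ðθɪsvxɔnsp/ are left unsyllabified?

Syllabifying with onset maximization leaves /ð/, /v/, /s/, /p/ stranded (at most one coda consonant is licensed; onsets are limited to one consonant).

4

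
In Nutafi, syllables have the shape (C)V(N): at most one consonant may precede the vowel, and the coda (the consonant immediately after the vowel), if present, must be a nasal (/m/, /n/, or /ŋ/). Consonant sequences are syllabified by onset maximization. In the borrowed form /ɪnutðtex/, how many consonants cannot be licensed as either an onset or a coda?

3

Under (C)V(N), the unsyllabifiable consonants are /t/, /ð/, /x/ (only a nasal (/m/, /n/, or /ŋ/) is licensed in coda position; onsets are limited to one consonant).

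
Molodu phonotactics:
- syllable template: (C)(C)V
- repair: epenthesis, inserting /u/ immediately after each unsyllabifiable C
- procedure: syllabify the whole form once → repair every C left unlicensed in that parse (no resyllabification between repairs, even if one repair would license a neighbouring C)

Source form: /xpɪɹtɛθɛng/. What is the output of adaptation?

xpɪɹtɛθɛnugu

The consonants /n/, /g/ cannot be parsed into a legal (C)(C)V syllable (no codas are permitted; onsets may contain at most 2 consonants).
Each unlicensed consonant becomes the onset of a new syllable: /n/ → /nu/, /g/ → /gu/.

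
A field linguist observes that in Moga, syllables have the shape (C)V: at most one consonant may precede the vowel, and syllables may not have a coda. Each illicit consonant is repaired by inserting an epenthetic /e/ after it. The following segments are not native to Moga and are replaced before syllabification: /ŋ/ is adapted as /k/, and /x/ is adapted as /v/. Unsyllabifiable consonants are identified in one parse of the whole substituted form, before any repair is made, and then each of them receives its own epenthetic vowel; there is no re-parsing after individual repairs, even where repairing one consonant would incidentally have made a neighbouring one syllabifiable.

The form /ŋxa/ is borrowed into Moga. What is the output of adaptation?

Substitution: /ŋ/ → /k/, /x/ → /v/, giving /kva/.
Syllabifying with onset maximization leaves /k/ stranded (no codas are permitted; onsets are limited to one consonant).
Inserting the epenthetic vowel yields /k/ → /ke/.

keva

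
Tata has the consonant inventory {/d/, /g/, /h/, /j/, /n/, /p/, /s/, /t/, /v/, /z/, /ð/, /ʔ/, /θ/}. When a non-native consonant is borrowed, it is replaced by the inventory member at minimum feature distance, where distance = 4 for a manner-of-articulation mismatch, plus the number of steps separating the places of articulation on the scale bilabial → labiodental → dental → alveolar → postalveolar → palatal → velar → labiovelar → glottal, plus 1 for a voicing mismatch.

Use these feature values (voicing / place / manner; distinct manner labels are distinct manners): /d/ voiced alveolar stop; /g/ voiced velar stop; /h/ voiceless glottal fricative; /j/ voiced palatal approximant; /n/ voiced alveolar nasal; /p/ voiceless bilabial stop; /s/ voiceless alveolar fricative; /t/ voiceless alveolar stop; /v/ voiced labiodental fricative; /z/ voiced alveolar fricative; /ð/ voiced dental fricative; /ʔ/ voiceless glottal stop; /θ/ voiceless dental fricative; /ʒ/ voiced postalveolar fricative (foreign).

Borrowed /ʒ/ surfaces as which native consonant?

/z/ is closest: same manner (fricative), place distance 1 (postalveolar→alveolar), same voicing; total 1. Next closest is /s/ at distance 2.

z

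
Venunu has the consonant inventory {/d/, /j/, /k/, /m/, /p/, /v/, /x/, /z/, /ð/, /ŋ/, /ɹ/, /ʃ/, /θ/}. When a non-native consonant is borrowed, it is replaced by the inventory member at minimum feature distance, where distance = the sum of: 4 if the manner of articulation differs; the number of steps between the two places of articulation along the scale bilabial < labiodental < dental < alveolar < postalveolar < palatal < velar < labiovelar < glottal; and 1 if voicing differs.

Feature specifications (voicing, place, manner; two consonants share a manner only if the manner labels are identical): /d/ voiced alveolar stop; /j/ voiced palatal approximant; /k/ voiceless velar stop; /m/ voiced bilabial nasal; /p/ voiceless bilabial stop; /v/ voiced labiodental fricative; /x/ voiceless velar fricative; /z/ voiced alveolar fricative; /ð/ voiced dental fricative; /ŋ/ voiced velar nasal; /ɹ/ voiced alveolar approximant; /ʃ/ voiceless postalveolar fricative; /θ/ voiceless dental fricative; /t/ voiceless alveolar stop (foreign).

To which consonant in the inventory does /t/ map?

/d/ is closest: same manner (stop), place distance 0 (alveolar→alveolar), voicing differs (+1); total 1. Next closest is /k/ at distance 3.

d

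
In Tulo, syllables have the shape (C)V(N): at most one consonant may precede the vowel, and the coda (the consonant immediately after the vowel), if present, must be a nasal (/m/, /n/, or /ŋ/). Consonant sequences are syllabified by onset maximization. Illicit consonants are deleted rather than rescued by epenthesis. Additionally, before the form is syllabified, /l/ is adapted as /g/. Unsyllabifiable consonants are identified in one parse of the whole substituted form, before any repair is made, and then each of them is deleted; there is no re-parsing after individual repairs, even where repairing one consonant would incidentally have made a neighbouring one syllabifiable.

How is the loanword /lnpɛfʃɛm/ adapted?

Substitution: /l/ → /g/, giving /gnpɛfʃɛm/.
Under (C)V(N), the unsyllabifiable consonants are /g/, /n/, /f/ (only a nasal (/m/, /n/, or /ŋ/) is licensed in coda position; onsets are limited to one consonant).
Deleting the stranded consonants removes /g/, /n/, /f/.

pɛʃɛm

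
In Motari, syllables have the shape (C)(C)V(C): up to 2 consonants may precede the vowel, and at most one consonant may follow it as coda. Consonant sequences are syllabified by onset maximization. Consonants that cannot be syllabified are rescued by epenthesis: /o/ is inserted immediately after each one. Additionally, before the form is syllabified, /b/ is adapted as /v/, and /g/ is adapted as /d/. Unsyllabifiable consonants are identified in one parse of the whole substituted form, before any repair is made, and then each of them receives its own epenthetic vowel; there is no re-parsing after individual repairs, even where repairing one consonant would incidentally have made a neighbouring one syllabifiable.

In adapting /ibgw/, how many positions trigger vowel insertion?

2

After substitution the input is /ivdw/.
The unsyllabifiable consonants are /d/, /w/; each receives one epenthetic vowel.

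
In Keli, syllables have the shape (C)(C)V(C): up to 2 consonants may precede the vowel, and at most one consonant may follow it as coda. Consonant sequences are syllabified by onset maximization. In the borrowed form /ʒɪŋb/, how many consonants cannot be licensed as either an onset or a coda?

1

Syllabifying with onset maximization leaves /b/ stranded (at most one coda consonant is licensed; onsets may contain at most 2 consonants).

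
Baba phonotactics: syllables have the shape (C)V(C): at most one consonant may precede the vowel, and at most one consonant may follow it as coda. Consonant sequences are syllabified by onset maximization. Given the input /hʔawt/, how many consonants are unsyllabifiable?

2

The consonants /h/, /t/ cannot be parsed into a legal (C)V(C) syllable (at most one coda consonant is licensed; onsets are limited to one consonant).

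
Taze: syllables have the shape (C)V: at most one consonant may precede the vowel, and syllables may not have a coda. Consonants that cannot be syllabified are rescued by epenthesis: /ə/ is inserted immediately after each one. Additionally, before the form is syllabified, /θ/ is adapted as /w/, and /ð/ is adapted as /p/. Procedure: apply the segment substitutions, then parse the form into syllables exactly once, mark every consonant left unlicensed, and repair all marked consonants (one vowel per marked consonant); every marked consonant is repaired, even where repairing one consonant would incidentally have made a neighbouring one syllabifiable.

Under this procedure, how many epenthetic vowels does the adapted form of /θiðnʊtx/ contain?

After substitution the input is /wipnʊtx/.
The unsyllabifiable consonants are /p/, /t/, /x/; each receives one epenthetic vowel.

3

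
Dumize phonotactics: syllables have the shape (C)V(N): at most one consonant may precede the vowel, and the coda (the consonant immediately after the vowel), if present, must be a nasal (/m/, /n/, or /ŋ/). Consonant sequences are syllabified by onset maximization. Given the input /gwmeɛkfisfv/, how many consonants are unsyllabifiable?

The consonants /g/, /w/, /k/, /s/, /f/, /v/ cannot be parsed into a legal (C)V(N) syllable (only a nasal (/m/, /n/, or /ŋ/) is licensed in coda position; onsets are limited to one consonant).

6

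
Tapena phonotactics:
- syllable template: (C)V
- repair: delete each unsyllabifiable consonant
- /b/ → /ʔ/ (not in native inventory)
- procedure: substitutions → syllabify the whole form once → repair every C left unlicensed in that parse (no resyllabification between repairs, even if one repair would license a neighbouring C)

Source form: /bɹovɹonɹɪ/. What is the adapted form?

ɹoɹoɹɪ

Substitution: /b/ → /ʔ/, giving /ʔɹovɹonɹɪ/.
Under (C)V, the unsyllabifiable consonants are /ʔ/, /v/, /n/ (no codas are permitted; onsets are limited to one consonant).
Each unlicensed consonant is deleted: /ʔ/, /v/, /n/.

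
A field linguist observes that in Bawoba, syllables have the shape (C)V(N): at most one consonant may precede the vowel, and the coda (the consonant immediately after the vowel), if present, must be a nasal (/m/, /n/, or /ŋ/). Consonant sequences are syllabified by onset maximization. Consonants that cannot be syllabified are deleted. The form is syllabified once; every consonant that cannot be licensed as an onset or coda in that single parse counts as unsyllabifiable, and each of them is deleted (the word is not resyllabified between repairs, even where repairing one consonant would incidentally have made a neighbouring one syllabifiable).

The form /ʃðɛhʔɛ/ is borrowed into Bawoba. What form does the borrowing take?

ðɛʔɛ

The consonants /ʃ/, /h/ cannot be parsed into a legal (C)V(N) syllable (only a nasal (/m/, /n/, or /ŋ/) is licensed in coda position; onsets are limited to one consonant).
Each unlicensed consonant is deleted: /ʃ/, /h/.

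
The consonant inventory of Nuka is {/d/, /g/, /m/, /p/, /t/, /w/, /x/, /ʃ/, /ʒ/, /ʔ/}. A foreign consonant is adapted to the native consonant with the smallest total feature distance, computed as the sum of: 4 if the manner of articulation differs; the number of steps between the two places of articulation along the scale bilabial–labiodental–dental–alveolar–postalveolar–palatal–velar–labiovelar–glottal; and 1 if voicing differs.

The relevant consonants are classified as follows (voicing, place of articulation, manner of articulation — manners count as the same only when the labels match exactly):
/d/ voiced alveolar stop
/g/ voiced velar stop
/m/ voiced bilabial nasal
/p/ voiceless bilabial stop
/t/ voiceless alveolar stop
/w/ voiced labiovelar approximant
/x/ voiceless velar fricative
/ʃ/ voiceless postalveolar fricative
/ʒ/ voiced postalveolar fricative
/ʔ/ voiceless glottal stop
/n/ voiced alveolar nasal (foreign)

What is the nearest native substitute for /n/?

/m/ is closest: same manner (nasal), place distance 3 (alveolar→bilabial), same voicing; total 3. Next closest is /d/ at distance 4.

m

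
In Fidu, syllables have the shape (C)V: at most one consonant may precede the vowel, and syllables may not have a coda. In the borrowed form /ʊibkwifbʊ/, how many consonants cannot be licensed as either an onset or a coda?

3

Under (C)V, the unsyllabifiable consonants are /b/, /k/, /f/ (no codas are permitted; onsets are limited to one consonant).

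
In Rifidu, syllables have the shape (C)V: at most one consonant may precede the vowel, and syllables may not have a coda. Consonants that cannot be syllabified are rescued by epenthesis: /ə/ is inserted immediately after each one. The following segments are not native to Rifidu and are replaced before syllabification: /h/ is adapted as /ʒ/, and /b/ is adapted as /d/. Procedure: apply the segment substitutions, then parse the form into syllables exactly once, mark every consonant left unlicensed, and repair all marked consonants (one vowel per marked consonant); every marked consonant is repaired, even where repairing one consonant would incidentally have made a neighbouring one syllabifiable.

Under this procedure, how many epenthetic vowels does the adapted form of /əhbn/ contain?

After substitution the input is /əʒdn/.
The unsyllabifiable consonants are /ʒ/, /d/, /n/; each receives one epenthetic vowel.

3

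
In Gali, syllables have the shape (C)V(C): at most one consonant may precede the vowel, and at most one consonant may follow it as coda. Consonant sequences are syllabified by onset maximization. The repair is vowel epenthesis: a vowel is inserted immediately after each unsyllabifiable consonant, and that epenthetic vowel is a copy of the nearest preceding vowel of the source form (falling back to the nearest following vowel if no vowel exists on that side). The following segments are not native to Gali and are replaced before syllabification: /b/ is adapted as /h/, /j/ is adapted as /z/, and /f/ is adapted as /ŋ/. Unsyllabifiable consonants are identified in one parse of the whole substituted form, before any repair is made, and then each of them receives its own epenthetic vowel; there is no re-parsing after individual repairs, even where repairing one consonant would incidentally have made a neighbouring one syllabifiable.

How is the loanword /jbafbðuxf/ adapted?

zahaŋhaðuxŋu

Substitution: /j/ → /z/, /b/ → /h/, /f/ → /ŋ/, giving /zhaŋhðuxŋ/.
Under (C)V(C), the unsyllabifiable consonants are /z/, /h/, /ŋ/ (at most one coda consonant is licensed; onsets are limited to one consonant).
Epenthesis after each stranded consonant: /z/ → /za/, /h/ → /ha/, /ŋ/ → /ŋu/.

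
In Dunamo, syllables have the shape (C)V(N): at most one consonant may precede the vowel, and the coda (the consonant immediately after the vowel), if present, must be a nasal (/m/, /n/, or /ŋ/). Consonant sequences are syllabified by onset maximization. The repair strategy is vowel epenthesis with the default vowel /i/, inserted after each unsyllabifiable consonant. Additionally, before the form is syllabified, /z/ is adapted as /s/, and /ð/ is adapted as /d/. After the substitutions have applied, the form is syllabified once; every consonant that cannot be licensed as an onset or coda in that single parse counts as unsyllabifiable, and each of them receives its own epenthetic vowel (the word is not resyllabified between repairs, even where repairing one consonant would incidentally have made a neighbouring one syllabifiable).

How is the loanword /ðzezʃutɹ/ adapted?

disesiʃutiɹi

Substitution: /ð/ → /d/, /z/ → /s/, giving /dsesʃutɹ/.
The consonants /d/, /s/, /t/, /ɹ/ cannot be parsed into a legal (C)V(N) syllable (only a nasal (/m/, /n/, or /ŋ/) is licensed in coda position; onsets are limited to one consonant).
Each unlicensed consonant becomes the onset of a new syllable: /d/ → /di/, /s/ → /si/, /t/ → /ti/, /ɹ/ → /ɹi/.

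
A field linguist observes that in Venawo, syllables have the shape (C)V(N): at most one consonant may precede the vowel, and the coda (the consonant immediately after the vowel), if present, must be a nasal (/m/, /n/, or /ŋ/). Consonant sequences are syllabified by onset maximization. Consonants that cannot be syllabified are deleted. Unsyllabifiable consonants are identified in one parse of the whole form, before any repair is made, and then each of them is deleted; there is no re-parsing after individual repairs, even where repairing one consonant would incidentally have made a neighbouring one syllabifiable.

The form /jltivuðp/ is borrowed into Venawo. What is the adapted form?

Under (C)V(N), the unsyllabifiable consonants are /j/, /l/, /ð/, /p/ (only a nasal (/m/, /n/, or /ŋ/) is licensed in coda position; onsets are limited to one consonant).
Deleting the stranded consonants removes /j/, /l/, /ð/, /p/.

tivu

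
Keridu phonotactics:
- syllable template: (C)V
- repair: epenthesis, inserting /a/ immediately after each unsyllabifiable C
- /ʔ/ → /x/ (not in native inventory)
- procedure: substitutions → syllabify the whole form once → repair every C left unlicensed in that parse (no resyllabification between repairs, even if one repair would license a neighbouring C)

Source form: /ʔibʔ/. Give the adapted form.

Substitution: /ʔ/ → /x/, giving /xibx/.
Syllabifying with onset maximization leaves /b/, /x/ stranded (no codas are permitted; onsets are limited to one consonant).
Inserting the epenthetic vowel yields /b/ → /ba/, /x/ → /xa/.

xibaxa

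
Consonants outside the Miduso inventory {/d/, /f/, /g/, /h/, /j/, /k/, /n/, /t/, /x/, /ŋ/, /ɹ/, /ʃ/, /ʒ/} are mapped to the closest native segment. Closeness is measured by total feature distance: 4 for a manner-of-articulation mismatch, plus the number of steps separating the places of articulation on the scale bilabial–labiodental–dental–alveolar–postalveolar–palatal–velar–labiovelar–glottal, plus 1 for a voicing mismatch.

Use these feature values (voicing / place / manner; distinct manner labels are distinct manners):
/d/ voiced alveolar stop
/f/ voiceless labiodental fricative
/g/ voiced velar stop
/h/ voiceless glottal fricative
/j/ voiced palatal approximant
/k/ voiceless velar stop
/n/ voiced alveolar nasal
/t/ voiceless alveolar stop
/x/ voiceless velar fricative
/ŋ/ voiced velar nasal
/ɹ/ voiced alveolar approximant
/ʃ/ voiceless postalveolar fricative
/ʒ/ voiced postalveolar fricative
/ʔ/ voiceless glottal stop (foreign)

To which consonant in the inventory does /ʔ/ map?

/k/ is closest: same manner (stop), place distance 2 (glottal→velar), same voicing; total 2. Next closest is /g/ at distance 3.

k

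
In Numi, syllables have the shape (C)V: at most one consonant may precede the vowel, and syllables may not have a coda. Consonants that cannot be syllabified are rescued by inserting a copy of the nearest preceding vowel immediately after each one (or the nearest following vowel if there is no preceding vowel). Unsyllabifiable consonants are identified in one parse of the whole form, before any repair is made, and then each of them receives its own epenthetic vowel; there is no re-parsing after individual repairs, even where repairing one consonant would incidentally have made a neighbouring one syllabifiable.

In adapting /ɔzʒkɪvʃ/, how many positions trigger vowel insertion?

The unsyllabifiable consonants are /z/, /ʒ/, /v/, /ʃ/; each receives one epenthetic vowel.

4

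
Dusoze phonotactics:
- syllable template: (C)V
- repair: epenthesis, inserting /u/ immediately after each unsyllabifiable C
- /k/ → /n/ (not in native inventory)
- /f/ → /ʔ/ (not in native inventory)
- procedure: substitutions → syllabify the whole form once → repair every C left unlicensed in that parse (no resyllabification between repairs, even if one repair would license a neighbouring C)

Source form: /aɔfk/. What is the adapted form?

aɔʔunu

Substitution: /f/ → /ʔ/, /k/ → /n/, giving /aɔʔn/.
Under (C)V, the unsyllabifiable consonants are /ʔ/, /n/ (no codas are permitted; onsets are limited to one consonant).
Inserting the epenthetic vowel yields /ʔ/ → /ʔu/, /n/ → /nu/.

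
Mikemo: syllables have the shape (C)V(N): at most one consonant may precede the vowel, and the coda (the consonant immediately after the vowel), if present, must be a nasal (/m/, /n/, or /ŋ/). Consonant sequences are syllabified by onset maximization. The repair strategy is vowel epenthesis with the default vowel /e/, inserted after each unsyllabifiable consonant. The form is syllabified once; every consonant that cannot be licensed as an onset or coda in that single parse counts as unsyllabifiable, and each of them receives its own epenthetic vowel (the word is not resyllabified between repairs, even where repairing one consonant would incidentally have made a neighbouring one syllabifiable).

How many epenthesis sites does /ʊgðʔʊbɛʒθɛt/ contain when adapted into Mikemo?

4

The unsyllabifiable consonants are /g/, /ð/, /ʒ/, /t/; each receives one epenthetic vowel.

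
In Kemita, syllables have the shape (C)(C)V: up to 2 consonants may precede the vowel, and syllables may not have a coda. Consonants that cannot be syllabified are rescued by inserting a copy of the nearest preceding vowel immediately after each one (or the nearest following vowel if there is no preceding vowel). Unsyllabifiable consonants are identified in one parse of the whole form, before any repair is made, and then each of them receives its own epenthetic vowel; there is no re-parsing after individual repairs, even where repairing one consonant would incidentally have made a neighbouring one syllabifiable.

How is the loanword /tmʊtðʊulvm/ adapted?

tmʊtðʊuluvumu

Syllabifying with onset maximization leaves /l/, /v/, /m/ stranded (no codas are permitted; onsets may contain at most 2 consonants).
Inserting the epenthetic vowel yields /l/ → /lu/, /v/ → /vu/, /m/ → /mu/.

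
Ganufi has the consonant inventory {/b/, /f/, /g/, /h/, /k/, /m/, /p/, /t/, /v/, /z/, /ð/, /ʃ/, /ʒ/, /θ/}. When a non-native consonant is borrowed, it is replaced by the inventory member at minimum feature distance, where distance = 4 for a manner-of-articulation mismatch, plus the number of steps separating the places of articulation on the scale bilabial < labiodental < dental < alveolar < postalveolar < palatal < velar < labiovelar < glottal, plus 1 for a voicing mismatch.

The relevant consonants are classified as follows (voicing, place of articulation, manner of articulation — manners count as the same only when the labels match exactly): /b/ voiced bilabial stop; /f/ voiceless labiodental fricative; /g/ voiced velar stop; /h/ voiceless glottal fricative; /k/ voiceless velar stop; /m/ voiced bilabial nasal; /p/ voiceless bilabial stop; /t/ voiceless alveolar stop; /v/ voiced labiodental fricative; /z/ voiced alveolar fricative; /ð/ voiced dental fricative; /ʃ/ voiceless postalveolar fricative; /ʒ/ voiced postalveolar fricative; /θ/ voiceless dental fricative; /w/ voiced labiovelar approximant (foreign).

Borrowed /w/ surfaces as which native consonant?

/g/ is closest: manner differs (approximant→stop, +4), place distance 1 (labiovelar→velar), same voicing; total 5. Next closest is /h/ at distance 6.

g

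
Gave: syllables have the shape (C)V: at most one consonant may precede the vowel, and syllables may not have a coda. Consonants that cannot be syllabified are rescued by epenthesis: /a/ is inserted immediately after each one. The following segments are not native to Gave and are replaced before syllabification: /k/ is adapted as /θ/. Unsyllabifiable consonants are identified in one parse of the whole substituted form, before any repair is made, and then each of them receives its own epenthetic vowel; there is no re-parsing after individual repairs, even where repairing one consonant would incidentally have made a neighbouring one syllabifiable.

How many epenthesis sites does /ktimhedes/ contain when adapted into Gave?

3

After substitution the input is /θtimhedes/.
The unsyllabifiable consonants are /θ/, /m/, /s/; each receives one epenthetic vowel.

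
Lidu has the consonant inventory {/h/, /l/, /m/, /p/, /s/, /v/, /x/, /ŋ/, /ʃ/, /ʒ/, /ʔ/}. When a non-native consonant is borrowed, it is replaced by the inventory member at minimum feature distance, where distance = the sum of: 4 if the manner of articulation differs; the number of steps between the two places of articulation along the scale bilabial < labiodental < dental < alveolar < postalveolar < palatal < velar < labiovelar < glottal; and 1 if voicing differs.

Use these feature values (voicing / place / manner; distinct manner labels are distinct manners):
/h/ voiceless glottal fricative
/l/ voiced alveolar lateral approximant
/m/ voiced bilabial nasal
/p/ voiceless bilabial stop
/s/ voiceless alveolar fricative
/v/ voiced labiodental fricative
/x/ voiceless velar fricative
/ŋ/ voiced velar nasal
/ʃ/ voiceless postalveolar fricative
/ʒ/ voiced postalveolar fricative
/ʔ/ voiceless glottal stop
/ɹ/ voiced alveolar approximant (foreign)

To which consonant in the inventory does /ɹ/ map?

l

/l/ is closest: manner differs (approximant→lateral approximant, +4), place distance 0 (alveolar→alveolar), same voicing; total 4. Next closest is /s/ at distance 5.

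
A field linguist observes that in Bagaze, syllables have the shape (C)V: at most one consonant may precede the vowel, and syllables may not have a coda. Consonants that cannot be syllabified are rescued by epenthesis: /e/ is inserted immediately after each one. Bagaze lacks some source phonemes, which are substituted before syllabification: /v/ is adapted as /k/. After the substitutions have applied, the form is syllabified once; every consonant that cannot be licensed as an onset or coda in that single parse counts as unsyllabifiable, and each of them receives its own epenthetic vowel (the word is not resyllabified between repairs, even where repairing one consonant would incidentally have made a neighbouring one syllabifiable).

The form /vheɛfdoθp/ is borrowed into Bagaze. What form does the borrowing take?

keheɛfedoθepe

Substitution: /v/ → /k/, giving /kheɛfdoθp/.
Syllabifying with onset maximization leaves /k/, /f/, /θ/, /p/ stranded (no codas are permitted; onsets are limited to one consonant).
Inserting the epenthetic vowel yields /k/ → /ke/, /f/ → /fe/, /θ/ → /θe/, /p/ → /pe/.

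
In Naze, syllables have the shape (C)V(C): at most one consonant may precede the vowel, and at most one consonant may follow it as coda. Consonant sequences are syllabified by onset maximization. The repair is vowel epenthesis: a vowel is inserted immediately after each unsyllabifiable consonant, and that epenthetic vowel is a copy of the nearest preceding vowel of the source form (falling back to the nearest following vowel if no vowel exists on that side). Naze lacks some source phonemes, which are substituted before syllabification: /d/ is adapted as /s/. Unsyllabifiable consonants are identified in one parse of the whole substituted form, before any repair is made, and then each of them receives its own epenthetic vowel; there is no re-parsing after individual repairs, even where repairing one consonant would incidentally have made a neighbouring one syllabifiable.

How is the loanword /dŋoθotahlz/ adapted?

Substitution: /d/ → /s/, giving /sŋoθotahlz/.
Syllabifying with onset maximization leaves /s/, /l/, /z/ stranded (at most one coda consonant is licensed; onsets are limited to one consonant).
Inserting the epenthetic vowel yields /s/ → /so/, /l/ → /la/, /z/ → /za/.

soŋoθotahlaza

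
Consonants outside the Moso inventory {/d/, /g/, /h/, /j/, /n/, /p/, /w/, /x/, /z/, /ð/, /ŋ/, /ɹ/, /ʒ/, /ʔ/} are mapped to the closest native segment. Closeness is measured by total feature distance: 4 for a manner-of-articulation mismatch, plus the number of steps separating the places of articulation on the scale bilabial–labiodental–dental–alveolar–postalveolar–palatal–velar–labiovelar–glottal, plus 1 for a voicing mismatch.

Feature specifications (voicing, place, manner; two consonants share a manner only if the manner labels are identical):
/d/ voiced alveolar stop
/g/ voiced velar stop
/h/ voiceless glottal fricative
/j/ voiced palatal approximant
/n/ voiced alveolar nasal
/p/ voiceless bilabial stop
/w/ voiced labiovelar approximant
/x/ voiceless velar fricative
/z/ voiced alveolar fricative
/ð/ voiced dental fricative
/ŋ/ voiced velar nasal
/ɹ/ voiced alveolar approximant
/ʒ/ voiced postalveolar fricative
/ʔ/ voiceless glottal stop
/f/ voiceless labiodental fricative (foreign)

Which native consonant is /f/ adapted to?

ð

/ð/ is closest: same manner (fricative), place distance 1 (labiodental→dental), voicing differs (+1); total 2. Next closest is /z/ at distance 3.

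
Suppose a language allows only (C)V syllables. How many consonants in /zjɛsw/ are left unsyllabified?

3

The consonants /z/, /s/, /w/ cannot be parsed into a legal (C)V syllable (no codas are permitted; onsets are limited to one consonant).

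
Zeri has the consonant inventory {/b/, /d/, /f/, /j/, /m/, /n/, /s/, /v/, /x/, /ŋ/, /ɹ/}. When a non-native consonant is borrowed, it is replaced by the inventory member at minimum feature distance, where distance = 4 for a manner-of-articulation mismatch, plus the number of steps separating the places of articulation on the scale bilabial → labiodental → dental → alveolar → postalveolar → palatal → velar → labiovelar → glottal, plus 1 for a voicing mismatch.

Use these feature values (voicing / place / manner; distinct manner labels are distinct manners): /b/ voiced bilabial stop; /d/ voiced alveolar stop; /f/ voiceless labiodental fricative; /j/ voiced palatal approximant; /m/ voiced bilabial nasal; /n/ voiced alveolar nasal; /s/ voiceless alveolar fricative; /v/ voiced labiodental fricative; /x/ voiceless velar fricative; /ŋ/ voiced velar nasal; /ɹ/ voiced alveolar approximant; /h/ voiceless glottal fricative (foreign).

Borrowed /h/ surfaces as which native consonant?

x

/x/ is closest: same manner (fricative), place distance 2 (glottal→velar), same voicing; total 2. Next closest is /s/ at distance 5.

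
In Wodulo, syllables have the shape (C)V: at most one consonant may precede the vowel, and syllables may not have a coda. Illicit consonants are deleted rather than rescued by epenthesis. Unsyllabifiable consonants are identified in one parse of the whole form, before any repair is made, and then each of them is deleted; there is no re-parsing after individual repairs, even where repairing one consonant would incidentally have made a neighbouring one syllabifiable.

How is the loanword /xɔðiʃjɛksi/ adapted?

xɔðijɛsi

Under (C)V, the unsyllabifiable consonants are /ʃ/, /k/ (no codas are permitted; onsets are limited to one consonant).
Deletion applies to /ʃ/, /k/.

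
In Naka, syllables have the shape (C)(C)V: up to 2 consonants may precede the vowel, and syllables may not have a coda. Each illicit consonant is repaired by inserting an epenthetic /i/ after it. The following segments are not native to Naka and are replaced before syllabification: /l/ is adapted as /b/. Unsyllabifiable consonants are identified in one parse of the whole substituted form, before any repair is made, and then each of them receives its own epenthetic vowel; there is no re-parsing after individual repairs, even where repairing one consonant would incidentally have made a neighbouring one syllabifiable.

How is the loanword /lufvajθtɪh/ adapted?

Substitution: /l/ → /b/, giving /bufvajθtɪh/.
The consonants /j/, /h/ cannot be parsed into a legal (C)(C)V syllable (no codas are permitted; onsets may contain at most 2 consonants).
Each unlicensed consonant becomes the onset of a new syllable: /j/ → /ji/, /h/ → /hi/.

bufvajiθtɪhi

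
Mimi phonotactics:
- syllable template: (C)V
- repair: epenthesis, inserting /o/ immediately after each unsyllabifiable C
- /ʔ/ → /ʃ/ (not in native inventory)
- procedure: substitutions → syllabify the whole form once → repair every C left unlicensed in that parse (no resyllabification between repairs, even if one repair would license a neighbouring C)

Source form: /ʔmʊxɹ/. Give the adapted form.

ʃomʊxoɹo

Substitution: /ʔ/ → /ʃ/, giving /ʃmʊxɹ/.
Under (C)V, the unsyllabifiable consonants are /ʃ/, /x/, /ɹ/ (no codas are permitted; onsets are limited to one consonant).
Each unlicensed consonant becomes the onset of a new syllable: /ʃ/ → /ʃo/, /x/ → /xo/, /ɹ/ → /ɹo/.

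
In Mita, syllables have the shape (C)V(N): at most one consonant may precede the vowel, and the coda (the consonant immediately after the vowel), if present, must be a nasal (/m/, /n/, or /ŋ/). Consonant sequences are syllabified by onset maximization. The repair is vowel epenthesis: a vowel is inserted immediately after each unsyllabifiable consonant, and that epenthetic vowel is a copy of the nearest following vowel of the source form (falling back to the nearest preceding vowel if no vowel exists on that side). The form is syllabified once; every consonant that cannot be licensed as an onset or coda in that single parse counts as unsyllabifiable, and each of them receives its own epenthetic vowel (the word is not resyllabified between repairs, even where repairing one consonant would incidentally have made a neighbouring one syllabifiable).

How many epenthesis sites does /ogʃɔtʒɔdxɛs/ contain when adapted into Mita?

The unsyllabifiable consonants are /g/, /t/, /d/, /s/; each receives one epenthetic vowel.

4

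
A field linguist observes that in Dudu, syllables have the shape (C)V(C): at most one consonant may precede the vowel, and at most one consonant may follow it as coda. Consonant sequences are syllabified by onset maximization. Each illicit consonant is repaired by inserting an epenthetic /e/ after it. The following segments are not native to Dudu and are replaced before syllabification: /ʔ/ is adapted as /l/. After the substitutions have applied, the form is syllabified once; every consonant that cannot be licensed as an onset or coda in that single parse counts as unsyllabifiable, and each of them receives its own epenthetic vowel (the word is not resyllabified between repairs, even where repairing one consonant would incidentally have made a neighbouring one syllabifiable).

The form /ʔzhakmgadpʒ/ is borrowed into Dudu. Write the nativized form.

lezehakmegadpeʒe

Substitution: /ʔ/ → /l/, giving /lzhakmgadpʒ/.
Under (C)V(C), the unsyllabifiable consonants are /l/, /z/, /m/, /p/, /ʒ/ (at most one coda consonant is licensed; onsets are limited to one consonant).
Epenthesis after each stranded consonant: /l/ → /le/, /z/ → /ze/, /m/ → /me/, /p/ → /pe/, /ʒ/ → /ʒe/.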